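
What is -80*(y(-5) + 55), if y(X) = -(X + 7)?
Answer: -4240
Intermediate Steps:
y(X) = -7 - X (y(X) = -(7 + X) = -7 - X)
-80*(y(-5) + 55) = -80*((-7 - 1*(-5)) + 55) = -80*((-7 + 5) + 55) = -80*(-2 + 55) = -80*53 = -4240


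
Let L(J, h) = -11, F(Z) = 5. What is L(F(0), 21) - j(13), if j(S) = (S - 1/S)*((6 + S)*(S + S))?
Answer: -6395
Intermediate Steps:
j(S) = 2*S*(6 + S)*(S - 1/S) (j(S) = (S - 1/S)*((6 + S)*(2*S)) = (S - 1/S)*(2*S*(6 + S)) = 2*S*(6 + S)*(S - 1/S))
L(F(0), 21) - j(13) = -11 - (-12 - 2*13 + 2*13**3 + 12*13**2) = -11 - (-12 - 26 + 2*2197 + 12*169) = -11 - (-12 - 26 + 4394 + 2028) = -11 - 1*6384 = -11 - 6384 = -6395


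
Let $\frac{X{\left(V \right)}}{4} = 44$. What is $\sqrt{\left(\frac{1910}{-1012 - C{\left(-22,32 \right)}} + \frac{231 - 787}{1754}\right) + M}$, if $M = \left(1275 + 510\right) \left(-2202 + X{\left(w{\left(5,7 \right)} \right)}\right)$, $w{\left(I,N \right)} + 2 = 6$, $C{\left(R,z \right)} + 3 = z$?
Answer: $\frac{i \sqrt{3014245114171173966}}{912957} \approx 1901.7 i$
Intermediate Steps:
$C{\left(R,z \right)} = -3 + z$
$w{\left(I,N \right)} = 4$ ($w{\left(I,N \right)} = -2 + 6 = 4$)
$X{\left(V \right)} = 176$ ($X{\left(V \right)} = 4 \cdot 44 = 176$)
$M = -3616410$ ($M = \left(1275 + 510\right) \left(-2202 + 176\right) = 1785 \left(-2026\right) = -3616410$)
$\sqrt{\left(\frac{1910}{-1012 - C{\left(-22,32 \right)}} + \frac{231 - 787}{1754}\right) + M} = \sqrt{\left(\frac{1910}{-1012 - \left(-3 + 32\right)} + \frac{231 - 787}{1754}\right) - 3616410} = \sqrt{\left(\frac{1910}{-1012 - 29} + \left(231 - 787\right) \frac{1}{1754}\right) - 3616410} = \sqrt{\left(\frac{1910}{-1012 - 29} - \frac{278}{877}\right) - 3616410} = \sqrt{\left(\frac{1910}{-1041} - \frac{278}{877}\right) - 3616410} = \sqrt{\left(1910 \left(- \frac{1}{1041}\right) - \frac{278}{877}\right) - 3616410} = \sqrt{\left(- \frac{1910}{1041} - \frac{278}{877}\right) - 3616410} = \sqrt{- \frac{1964468}{912957} - 3616410} = \sqrt{- \frac{3301628788838}{912957}} = \frac{i \sqrt{3014245114171173966}}{912957}$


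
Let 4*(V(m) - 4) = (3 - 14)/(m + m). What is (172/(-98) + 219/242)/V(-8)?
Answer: -322592/1583043 ≈ -0.20378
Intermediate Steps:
V(m) = 4 - 11/(8*m) (V(m) = 4 + ((3 - 14)/(m + m))/4 = 4 + (-11*1/(2*m))/4 = 4 + (-11/(2*m))/4 = 4 - 11/(8*m))
(172/(-98) + 219/242)/V(-8) = (172/(-98) + 219/242)/(4 - 11/8/(-8)) = (172*(-1/98) + 219*(1/242))/(4 - 11/8*(-⅛)) = (-86/49 + 219/242)/(4 + 11/64) = -10081/(11858*267/64) = -10081/11858*64/267 = -322592/1583043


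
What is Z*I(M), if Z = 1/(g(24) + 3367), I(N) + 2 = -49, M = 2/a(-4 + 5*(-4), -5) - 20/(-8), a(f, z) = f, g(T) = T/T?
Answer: -51/3368 ≈ -0.015143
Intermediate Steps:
g(T) = 1
M = 29/12 (M = 2/(-4 + 5*(-4)) - 20/(-8) = 2/(-4 - 20) - 20*(-⅛) = 2/(-24) + 5/2 = 2*(-1/24) + 5/2 = -1/12 + 5/2 = 29/12 ≈ 2.4167)
I(N) = -51 (I(N) = -2 - 49 = -51)
Z = 1/3368 (Z = 1/(1 + 3367) = 1/3368 ≈ 0.00029691)
Z*I(M) = (1/3368)*(-51) = -51/3368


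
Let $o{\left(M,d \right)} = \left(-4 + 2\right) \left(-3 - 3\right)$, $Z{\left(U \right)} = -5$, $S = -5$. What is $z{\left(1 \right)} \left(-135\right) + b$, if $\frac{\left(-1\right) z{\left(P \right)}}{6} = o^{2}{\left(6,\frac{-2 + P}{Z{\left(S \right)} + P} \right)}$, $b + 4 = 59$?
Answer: $116695$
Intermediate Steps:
$b = 55$ ($b = -4 + 59 = 55$)
$o{\left(M,d \right)} = 12$ ($o{\left(M,d \right)} = \left(-2\right) \left(-6\right) = 12$)
$z{\left(P \right)} = -864$ ($z{\left(P \right)} = - 6 \cdot 12^{2} = \left(-6\right) 144 = -864$)
$z{\left(1 \right)} \left(-135\right) + b = \left(-864\right) \left(-135\right) + 55 = 116640 + 55 = 116695$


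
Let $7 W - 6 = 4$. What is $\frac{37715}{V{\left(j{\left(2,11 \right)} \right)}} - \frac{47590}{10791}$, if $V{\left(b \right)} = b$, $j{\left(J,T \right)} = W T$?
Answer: $\frac{51702601}{21582} \approx 2395.6$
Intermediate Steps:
$W = \frac{10}{7}$ ($W = \frac{6}{7} + \frac{1}{7} \cdot 4 = \frac{6}{7} + \frac{4}{7} = \frac{10}{7} \approx 1.4286$)
$j{\left(J,T \right)} = \frac{10 T}{7}$
$\frac{37715}{V{\left(j{\left(2,11 \right)} \right)}} - \frac{47590}{10791} = \frac{37715}{\frac{10}{7} \cdot 11} - \frac{47590}{10791} = \frac{37715}{\frac{110}{7}} - \frac{47590}{10791} = 37715 \cdot \frac{7}{110} - \frac{47590}{10791} = \frac{52801}{22} - \frac{47590}{10791} = \frac{51702601}{21582}$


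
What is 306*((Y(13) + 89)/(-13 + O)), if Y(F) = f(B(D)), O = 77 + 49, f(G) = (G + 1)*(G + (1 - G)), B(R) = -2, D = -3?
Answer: 26928/113 ≈ 238.30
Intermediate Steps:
f(G) = 1 + G (f(G) = (1 + G)*1 = 1 + G)
O = 126
Y(F) = -1 (Y(F) = 1 - 2 = -1)
306*((Y(13) + 89)/(-13 + O)) = 306*((-1 + 89)/(-13 + 126)) = 306*(88/113) = 26928/113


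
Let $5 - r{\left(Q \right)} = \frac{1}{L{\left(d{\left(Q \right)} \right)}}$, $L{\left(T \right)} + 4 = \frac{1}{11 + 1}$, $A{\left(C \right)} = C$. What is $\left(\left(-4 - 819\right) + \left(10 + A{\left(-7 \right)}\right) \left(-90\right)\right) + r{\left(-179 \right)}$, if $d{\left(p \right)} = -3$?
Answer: $- \frac{51124}{47} \approx -1087.7$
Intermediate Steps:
$L{\left(T \right)} = - \frac{47}{12}$ ($L{\left(T \right)} = -4 + \frac{1}{11 + 1} = -4 + \frac{1}{12} = - \frac{47}{12}$)
$r{\left(Q \right)} = \frac{247}{47}$ ($r{\left(Q \right)} = 5 - \frac{1}{- \frac{47}{12}} = 5 - - \frac{12}{47} = 5 + \frac{12}{47} = \frac{247}{47}$)
$\left(\left(-4 - 819\right) + \left(10 + A{\left(-7 \right)}\right) \left(-90\right)\right) + r{\left(-179 \right)} = \left(\left(-4 - 819\right) + \left(10 - 7\right) \left(-90\right)\right) + \frac{247}{47} = \left(\left(-4 - 819\right) + 3 \left(-90\right)\right) + \frac{247}{47} = \left(-823 - 270\right) + \frac{247}{47} = -1093 + \frac{247}{47} = - \frac{51124}{47}$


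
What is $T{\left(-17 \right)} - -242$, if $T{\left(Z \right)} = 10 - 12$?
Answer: $240$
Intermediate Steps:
$T{\left(Z \right)} = -2$ ($T{\left(Z \right)} = 10 - 12 = -2$)
$T{\left(-17 \right)} - -242 = -2 - -242 = -2 + 242 = 240$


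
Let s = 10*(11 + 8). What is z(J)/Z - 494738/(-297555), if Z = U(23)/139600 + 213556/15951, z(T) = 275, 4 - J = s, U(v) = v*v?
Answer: 196963960010867102/8873344711564845 ≈ 22.197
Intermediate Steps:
U(v) = v²
s = 190 (s = 10*19 = 190)
J = -186 (J = 4 - 1*190 = 4 - 190 = -186)
Z = 29820855679/2226759600 (Z = 23²/139600 + 213556/15951 = 529*(1/139600) + 213556*(1/15951) = 529/139600 + 213556/15951 = 29820855679/2226759600 ≈ 13.392)
z(J)/Z - 494738/(-297555) = 275/(29820855679/2226759600) - 494738/(-297555) = 275*(2226759600/29820855679) - 494738*(-1/297555) = 612358890000/29820855679 + 494738/297555 = 196963960010867102/8873344711564845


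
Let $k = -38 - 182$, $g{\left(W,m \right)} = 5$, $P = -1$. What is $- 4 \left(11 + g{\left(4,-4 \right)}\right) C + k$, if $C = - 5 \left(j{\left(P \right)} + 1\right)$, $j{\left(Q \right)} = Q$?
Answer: $-220$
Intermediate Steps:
$k = -220$ ($k = -38 - 182 = -220$)
$C = 0$ ($C = - 5 \left(-1 + 1\right) = \left(-5\right) 0 = 0$)
$- 4 \left(11 + g{\left(4,-4 \right)}\right) C + k = - 4 \left(11 + 5\right) 0 - 220 = \left(-4\right) 16 \cdot 0 - 220 = \left(-64\right) 0 - 220 = 0 - 220 = -220$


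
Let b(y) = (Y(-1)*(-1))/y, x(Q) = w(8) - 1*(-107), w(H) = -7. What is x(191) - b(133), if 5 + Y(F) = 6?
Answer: 13301/133 ≈ 100.01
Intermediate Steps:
Y(F) = 1 (Y(F) = -5 + 6 = 1)
x(Q) = 100 (x(Q) = -7 - 1*(-107) = -7 + 107 = 100)
b(y) = -1/y (b(y) = (1*(-1))/y = -1/y)
x(191) - b(133) = 100 - (-1)/133 = 100 - 1*(-1/133) = 100 + 1/133 = 13301/133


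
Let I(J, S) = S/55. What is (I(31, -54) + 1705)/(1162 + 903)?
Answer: 93721/113575 ≈ 0.82519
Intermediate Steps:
I(J, S) = S/55 (I(J, S) = S*(1/55) = S/55)
(I(31, -54) + 1705)/(1162 + 903) = ((1/55)*(-54) + 1705)/(1162 + 903) = (-54/55 + 1705)/2065 = (93721/55)*(1/2065) = 93721/113575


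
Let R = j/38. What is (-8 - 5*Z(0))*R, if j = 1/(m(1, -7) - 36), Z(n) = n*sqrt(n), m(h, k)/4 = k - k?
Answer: 1/171 ≈ 0.0058480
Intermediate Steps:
m(h, k) = 0 (m(h, k) = 4*(k - k) = 4*0 = 0)
Z(n) = n**(3/2)
j = -1/36 (j = 1/(0 - 36) = 1/(-36) = -1/36 ≈ -0.027778)
R = -1/1368 (R = -1/36/38 = -1/36*1/38 = -1/1368 ≈ -0.00073099)
(-8 - 5*Z(0))*R = (-8 - 5*0**(3/2))*(-1/1368) = (-8 - 5*0)*(-1/1368) = (-8 + 0)*(-1/1368) = -8*(-1/1368) = 1/171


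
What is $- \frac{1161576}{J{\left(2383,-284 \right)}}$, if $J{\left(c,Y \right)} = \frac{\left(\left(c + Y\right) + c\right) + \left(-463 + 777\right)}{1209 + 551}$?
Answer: $- \frac{46463040}{109} \approx -4.2627 \cdot 10^{5}$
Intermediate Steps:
$J{\left(c,Y \right)} = \frac{157}{880} + \frac{c}{880} + \frac{Y}{1760}$ ($J{\left(c,Y \right)} = \frac{\left(\left(Y + c\right) + c\right) + 314}{1760} = \left(\left(Y + 2 c\right) + 314\right) \frac{1}{1760} = \left(314 + Y + 2 c\right) \frac{1}{1760} = \frac{157}{880} + \frac{c}{880} + \frac{Y}{1760}$)
$- \frac{1161576}{J{\left(2383,-284 \right)}} = - \frac{1161576}{\frac{157}{880} + \frac{1}{880} \cdot 2383 + \frac{1}{1760} \left(-284\right)} = - \frac{1161576}{\frac{157}{880} + \frac{2383}{880} - \frac{71}{440}} = - \frac{1161576}{\frac{109}{40}} = \left(-1161576\right) \frac{40}{109} = - \frac{46463040}{109}$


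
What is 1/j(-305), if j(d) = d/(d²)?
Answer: -305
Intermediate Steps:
j(d) = 1/d (j(d) = d/d² = 1/d)
1/j(-305) = 1/(1/(-305)) = 1/(-1/305) = -305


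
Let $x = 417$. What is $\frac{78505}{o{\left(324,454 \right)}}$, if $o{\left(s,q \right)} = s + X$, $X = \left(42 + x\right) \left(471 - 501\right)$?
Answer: $- \frac{78505}{13446} \approx -5.8385$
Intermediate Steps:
$X = -13770$ ($X = \left(42 + 417\right) \left(471 - 501\right) = 459 \left(-30\right) = -13770$)
$o{\left(s,q \right)} = -13770 + s$ ($o{\left(s,q \right)} = s - 13770 = -13770 + s$)
$\frac{78505}{o{\left(324,454 \right)}} = \frac{78505}{-13770 + 324} = \frac{78505}{-13446} = 78505 \left(- \frac{1}{13446}\right) = - \frac{78505}{13446}$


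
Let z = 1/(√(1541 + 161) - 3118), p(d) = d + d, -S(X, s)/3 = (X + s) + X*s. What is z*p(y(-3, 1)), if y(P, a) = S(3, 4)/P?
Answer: -59242/4860111 - 19*√1702/4860111 ≈ -0.012351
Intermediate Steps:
S(X, s) = -3*X - 3*s - 3*X*s (S(X, s) = -3*((X + s) + X*s) = -3*(X + s + X*s) = -3*X - 3*s - 3*X*s)
y(P, a) = -57/P (y(P, a) = (-3*3 - 3*4 - 3*3*4)/P = (-9 - 12 - 36)/P = -57/P)
p(d) = 2*d
z = 1/(-3118 + √1702) (z = 1/(√1702 - 3118) = 1/(-3118 + √1702) ≈ -0.00032502)
z*p(y(-3, 1)) = (-1559/4860111 - √1702/9720222)*(2*(-57/(-3))) = (-1559/4860111 - √1702/9720222)*(2*(-57*(-⅓))) = (-1559/4860111 - √1702/9720222)*(2*19) = (-1559/4860111 - √1702/9720222)*38 = -59242/4860111 - 19*√1702/4860111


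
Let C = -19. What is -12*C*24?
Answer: 5472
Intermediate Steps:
-12*C*24 = -12*(-19)*24 = 228*24 = 5472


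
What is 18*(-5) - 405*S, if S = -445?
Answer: 180135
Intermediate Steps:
18*(-5) - 405*S = 18*(-5) - 405*(-445) = -90 + 180225 = 180135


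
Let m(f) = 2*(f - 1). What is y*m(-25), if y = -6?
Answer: 312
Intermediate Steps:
m(f) = -2 + 2*f (m(f) = 2*(-1 + f) = -2 + 2*f)
y*m(-25) = -6*(-2 + 2*(-25)) = -6*(-2 - 50) = -6*(-52) = 312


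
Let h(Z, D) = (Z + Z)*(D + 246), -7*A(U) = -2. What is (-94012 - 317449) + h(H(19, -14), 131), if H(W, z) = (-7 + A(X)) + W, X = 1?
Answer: -2815383/7 ≈ -4.0220e+5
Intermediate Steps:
A(U) = 2/7 (A(U) = -⅐*(-2) = 2/7)
H(W, z) = -47/7 + W (H(W, z) = (-7 + 2/7) + W = -47/7 + W)
h(Z, D) = 2*Z*(246 + D) (h(Z, D) = (2*Z)*(246 + D) = 2*Z*(246 + D))
(-94012 - 317449) + h(H(19, -14), 131) = (-94012 - 317449) + 2*(-47/7 + 19)*(246 + 131) = -411461 + 2*(86/7)*377 = -411461 + 64844/7 = -2815383/7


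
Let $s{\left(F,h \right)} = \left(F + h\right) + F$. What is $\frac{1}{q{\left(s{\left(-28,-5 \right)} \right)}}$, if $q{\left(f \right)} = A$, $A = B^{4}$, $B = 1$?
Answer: $1$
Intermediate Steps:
$s{\left(F,h \right)} = h + 2 F$
$A = 1$ ($A = 1^{4} = 1$)
$q{\left(f \right)} = 1$
$\frac{1}{q{\left(s{\left(-28,-5 \right)} \right)}} = 1^{-1} = 1$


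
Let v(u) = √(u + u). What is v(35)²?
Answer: 70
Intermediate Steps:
v(u) = √2*√u (v(u) = √(2*u) = √2*√u)
v(35)² = (√2*√35)² = (√70)² = 70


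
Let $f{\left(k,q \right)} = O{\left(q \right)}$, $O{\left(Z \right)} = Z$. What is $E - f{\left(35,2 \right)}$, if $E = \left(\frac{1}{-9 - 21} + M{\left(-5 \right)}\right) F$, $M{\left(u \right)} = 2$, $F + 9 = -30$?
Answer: $- \frac{787}{10} \approx -78.7$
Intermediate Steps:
$F = -39$ ($F = -9 - 30 = -39$)
$f{\left(k,q \right)} = q$
$E = - \frac{767}{10}$ ($E = \left(\frac{1}{-9 - 21} + 2\right) \left(-39\right) = \left(\frac{1}{-30} + 2\right) \left(-39\right) = \left(- \frac{1}{30} + 2\right) \left(-39\right) = \frac{59}{30} \left(-39\right) = - \frac{767}{10} \approx -76.7$)
$E - f{\left(35,2 \right)} = - \frac{767}{10} - 2 = - \frac{787}{10}$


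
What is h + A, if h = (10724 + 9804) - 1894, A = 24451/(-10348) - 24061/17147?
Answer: 254284286183/13649012 ≈ 18630.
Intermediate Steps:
A = -51403425/13649012 (A = 24451*(-1/10348) - 24061*1/17147 = -24451/10348 - 24061/17147 = -51403425/13649012 ≈ -3.7661)
h = 18634 (h = 20528 - 1894 = 18634)
h + A = 18634 - 51403425/13649012 = 254284286183/13649012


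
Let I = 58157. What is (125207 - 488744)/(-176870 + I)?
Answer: 121179/39571 ≈ 3.0623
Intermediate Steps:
(125207 - 488744)/(-176870 + I) = (125207 - 488744)/(-176870 + 58157) = -363537/(-118713) = -363537*(-1/118713) = 121179/39571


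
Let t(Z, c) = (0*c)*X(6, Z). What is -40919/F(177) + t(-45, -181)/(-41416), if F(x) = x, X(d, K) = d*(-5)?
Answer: -40919/177 ≈ -231.18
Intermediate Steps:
X(d, K) = -5*d
t(Z, c) = 0 (t(Z, c) = (0*c)*(-5*6) = 0*(-30) = 0)
-40919/F(177) + t(-45, -181)/(-41416) = -40919/177 + 0/(-41416) = -40919*1/177 + 0*(-1/41416) = -40919/177 + 0 = -40919/177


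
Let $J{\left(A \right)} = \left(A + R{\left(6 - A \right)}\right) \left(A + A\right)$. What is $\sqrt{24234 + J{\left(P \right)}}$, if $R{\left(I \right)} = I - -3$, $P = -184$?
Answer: $\sqrt{20922} \approx 144.64$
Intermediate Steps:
$R{\left(I \right)} = 3 + I$ ($R{\left(I \right)} = I + 3 = 3 + I$)
$J{\left(A \right)} = 18 A$ ($J{\left(A \right)} = \left(A + \left(3 - \left(-6 + A\right)\right)\right) \left(A + A\right) = \left(A - \left(-9 + A\right)\right) 2 A = 9 \cdot 2 A = 18 A$)
$\sqrt{24234 + J{\left(P \right)}} = \sqrt{24234 + 18 \left(-184\right)} = \sqrt{24234 - 3312} = \sqrt{20922}$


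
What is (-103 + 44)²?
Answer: 3481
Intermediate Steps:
(-103 + 44)² = (-59)² = 3481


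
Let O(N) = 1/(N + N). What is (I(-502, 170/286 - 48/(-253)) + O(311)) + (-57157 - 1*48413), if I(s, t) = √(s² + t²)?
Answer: -65664539/622 + 5*√109042608533/3289 ≈ -1.0507e+5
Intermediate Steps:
O(N) = 1/(2*N)
(I(-502, 170/286 - 48/(-253)) + O(311)) + (-57157 - 1*48413) = (√((-502)² + (170/286 - 48/(-253))²) + (½)/311) + (-57157 - 1*48413) = (√(252004 + (170*(1/286) - 48*(-1/253))²) + (½)*(1/311)) + (-57157 - 48413) = (√(252004 + (85/143 + 48/253)²) + 1/622) - 105570 = (√(252004 + (2579/3289)²) + 1/622) - 105570 = (√(252004 + 6651241/10817521) + 1/622) - 105570 = (√(2726065213325/10817521) + 1/622) - 105570 = (5*√109042608533/3289 + 1/622) - 105570 = (1/622 + 5*√109042608533/3289) - 105570 = -65664539/622 + 5*√109042608533/3289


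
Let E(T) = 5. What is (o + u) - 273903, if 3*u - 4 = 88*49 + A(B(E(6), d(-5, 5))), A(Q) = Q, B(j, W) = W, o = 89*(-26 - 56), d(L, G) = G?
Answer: -839282/3 ≈ -2.7976e+5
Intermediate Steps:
o = -7298 (o = 89*(-82) = -7298)
u = 4321/3 (u = 4/3 + (88*49 + 5)/3 = 4/3 + (4312 + 5)/3 = 4/3 + (⅓)*4317 = 4/3 + 1439 = 4321/3 ≈ 1440.3)
(o + u) - 273903 = (-7298 + 4321/3) - 273903 = -17573/3 - 273903 = -839282/3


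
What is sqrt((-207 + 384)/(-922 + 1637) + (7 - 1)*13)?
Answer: sqrt(40002105)/715 ≈ 8.8458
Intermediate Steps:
sqrt((-207 + 384)/(-922 + 1637) + (7 - 1)*13) = sqrt(177/715 + 6*13) = sqrt(177*(1/715) + 78) = sqrt(177/715 + 78) = sqrt(55947/715) = sqrt(40002105)/715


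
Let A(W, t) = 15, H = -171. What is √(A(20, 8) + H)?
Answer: 2*I*√39 ≈ 12.49*I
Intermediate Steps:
√(A(20, 8) + H) = √(15 - 171) = √(-156) = 2*I*√39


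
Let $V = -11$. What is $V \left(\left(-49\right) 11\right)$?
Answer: $5929$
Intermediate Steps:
$V \left(\left(-49\right) 11\right) = - 11 \left(\left(-49\right) 11\right) = \left(-11\right) \left(-539\right) = 5929$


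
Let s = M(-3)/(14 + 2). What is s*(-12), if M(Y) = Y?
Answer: 9/4 ≈ 2.2500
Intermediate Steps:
s = -3/16 (s = -3/(14 + 2) = -3/16 ≈ -0.18750)
s*(-12) = -3/16*(-12) = 9/4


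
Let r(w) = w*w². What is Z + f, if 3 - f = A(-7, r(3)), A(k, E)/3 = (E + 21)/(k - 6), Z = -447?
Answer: -5628/13 ≈ -432.92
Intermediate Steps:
r(w) = w³
A(k, E) = 3*(21 + E)/(-6 + k) (A(k, E) = 3*((E + 21)/(k - 6)) = 3*((21 + E)/(-6 + k)) = 3*(21 + E)/(-6 + k))
f = 183/13 (f = 3 - 3*(21 + 3³)/(-6 - 7) = 3 - 3*(21 + 27)/(-13) = 3 - 3*(-1)*48/13 = 3 - 1*(-144/13) = 3 + 144/13 = 183/13 ≈ 14.077)
Z + f = -447 + 183/13 = -5628/13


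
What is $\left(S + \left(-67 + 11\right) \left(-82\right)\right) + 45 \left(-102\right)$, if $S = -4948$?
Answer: $-4946$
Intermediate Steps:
$\left(S + \left(-67 + 11\right) \left(-82\right)\right) + 45 \left(-102\right) = \left(-4948 + \left(-67 + 11\right) \left(-82\right)\right) + 45 \left(-102\right) = \left(-4948 - -4592\right) - 4590 = \left(-4948 + 4592\right) - 4590 = -356 - 4590 = -4946$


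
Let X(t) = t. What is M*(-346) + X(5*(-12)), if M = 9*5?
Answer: -15630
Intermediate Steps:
M = 45
M*(-346) + X(5*(-12)) = 45*(-346) + 5*(-12) = -15570 - 60 = -15630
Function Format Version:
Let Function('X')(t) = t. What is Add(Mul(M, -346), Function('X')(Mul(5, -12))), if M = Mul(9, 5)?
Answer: -15630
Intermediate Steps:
M = 45
Add(Mul(M, -346), Function('X')(Mul(5, -12))) = Add(Mul(45, -346), Mul(5, -12)) = Add(-15570, -60) = -15630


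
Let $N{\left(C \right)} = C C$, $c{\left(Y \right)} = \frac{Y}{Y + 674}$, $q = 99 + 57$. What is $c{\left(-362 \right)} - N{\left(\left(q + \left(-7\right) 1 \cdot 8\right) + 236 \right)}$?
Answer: $- \frac{17611957}{156} \approx -1.129 \cdot 10^{5}$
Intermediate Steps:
$q = 156$
$c{\left(Y \right)} = \frac{Y}{674 + Y}$
$N{\left(C \right)} = C^{2}$
$c{\left(-362 \right)} - N{\left(\left(q + \left(-7\right) 1 \cdot 8\right) + 236 \right)} = - \frac{362}{674 - 362} - \left(\left(156 + \left(-7\right) 1 \cdot 8\right) + 236\right)^{2} = - \frac{362}{312} - \left(\left(156 - 56\right) + 236\right)^{2} = \left(-362\right) \frac{1}{312} - \left(\left(156 - 56\right) + 236\right)^{2} = - \frac{181}{156} - \left(100 + 236\right)^{2} = - \frac{181}{156} - 336^{2} = - \frac{181}{156} - 112896 = - \frac{17611957}{156}$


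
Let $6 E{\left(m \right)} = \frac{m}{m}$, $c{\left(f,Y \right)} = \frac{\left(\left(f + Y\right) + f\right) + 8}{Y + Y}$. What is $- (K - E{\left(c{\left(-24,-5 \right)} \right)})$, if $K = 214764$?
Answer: $- \frac{1288583}{6} \approx -2.1476 \cdot 10^{5}$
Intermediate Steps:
$c{\left(f,Y \right)} = \frac{8 + Y + 2 f}{2 Y}$ ($c{\left(f,Y \right)} = \frac{\left(\left(Y + f\right) + f\right) + 8}{2 Y} = \left(\left(Y + 2 f\right) + 8\right) \frac{1}{2 Y} = \left(8 + Y + 2 f\right) \frac{1}{2 Y} = \frac{8 + Y + 2 f}{2 Y}$)
$E{\left(m \right)} = \frac{1}{6}$ ($E{\left(m \right)} = \frac{m \frac{1}{m}}{6} = \frac{1}{6} \cdot 1 = \frac{1}{6}$)
$- (K - E{\left(c{\left(-24,-5 \right)} \right)}) = - (214764 - \frac{1}{6}) = \left(-1\right) \frac{1288583}{6} = - \frac{1288583}{6}$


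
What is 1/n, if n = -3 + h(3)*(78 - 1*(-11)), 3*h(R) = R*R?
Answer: 1/264 ≈ 0.0037879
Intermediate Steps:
h(R) = R**2/3 (h(R) = (R*R)/3 = R**2/3)
n = 264 (n = -3 + ((1/3)*3**2)*(78 - 1*(-11)) = -3 + ((1/3)*9)*(78 + 11) = -3 + 3*89 = -3 + 267 = 264)
1/n = 1/264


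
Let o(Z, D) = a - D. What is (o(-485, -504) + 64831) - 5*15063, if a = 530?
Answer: -9450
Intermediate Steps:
o(Z, D) = 530 - D
(o(-485, -504) + 64831) - 5*15063 = ((530 - 1*(-504)) + 64831) - 5*15063 = ((530 + 504) + 64831) - 75315 = (1034 + 64831) - 75315 = 65865 - 75315 = -9450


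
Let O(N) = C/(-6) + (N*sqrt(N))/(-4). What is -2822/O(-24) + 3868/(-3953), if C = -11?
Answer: 8*(-34812*sqrt(6) + 8371843*I)/(3953*(-11*I + 72*sqrt(6))) ≈ -6.9433 + 95.634*I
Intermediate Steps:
O(N) = 11/6 - N**(3/2)/4 (O(N) = -11/(-6) + (N*sqrt(N))/(-4) = -11*(-1/6) + N**(3/2)*(-1/4) = 11/6 - N**(3/2)/4)
-2822/O(-24) + 3868/(-3953) = -2822/(11/6 - (-12)*I*sqrt(6)) + 3868/(-3953) = -2822/(11/6 - (-12)*I*sqrt(6)) + 3868*(-1/3953) = -2822/(11/6 + 12*I*sqrt(6)) - 3868/3953 = -3868/3953 - 2822/(11/6 + 12*I*sqrt(6))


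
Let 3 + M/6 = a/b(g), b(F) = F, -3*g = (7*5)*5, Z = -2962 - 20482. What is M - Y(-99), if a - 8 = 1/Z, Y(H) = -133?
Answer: 33459613/293050 ≈ 114.18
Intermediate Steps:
Z = -23444
g = -175/3 (g = -7*5*5/3 = -35*5/3 = -⅓*175 = -175/3 ≈ -58.333)
a = 187551/23444 (a = 8 + 1/(-23444) = 8 - 1/23444 = 187551/23444 ≈ 8.0000)
M = -5516037/293050 (M = -18 + 6*(187551/(23444*(-175/3))) = -18 + 6*((187551/23444)*(-3/175)) = -18 + 6*(-80379/586100) = -18 - 241137/293050 = -5516037/293050 ≈ -18.823)
M - Y(-99) = -5516037/293050 - 1*(-133) = -5516037/293050 + 133 = 33459613/293050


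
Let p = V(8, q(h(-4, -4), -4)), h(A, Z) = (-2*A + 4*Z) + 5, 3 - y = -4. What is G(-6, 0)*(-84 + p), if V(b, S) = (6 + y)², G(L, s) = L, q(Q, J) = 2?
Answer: -510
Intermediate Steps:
y = 7 (y = 3 - 1*(-4) = 3 + 4 = 7)
h(A, Z) = 5 - 2*A + 4*Z
V(b, S) = 169 (V(b, S) = (6 + 7)² = 13² = 169)
p = 169
G(-6, 0)*(-84 + p) = -6*(-84 + 169) = -6*85 = -510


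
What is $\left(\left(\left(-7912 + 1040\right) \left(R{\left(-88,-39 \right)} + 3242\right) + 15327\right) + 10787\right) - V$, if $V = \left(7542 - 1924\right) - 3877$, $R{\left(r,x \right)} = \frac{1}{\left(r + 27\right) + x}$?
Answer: $- \frac{556364557}{25} \approx -2.2255 \cdot 10^{7}$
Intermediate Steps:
$R{\left(r,x \right)} = \frac{1}{27 + r + x}$ ($R{\left(r,x \right)} = \frac{1}{\left(27 + r\right) + x} = \frac{1}{27 + r + x}$)
$V = 1741$ ($V = 5618 - 3877 = 1741$)
$\left(\left(\left(-7912 + 1040\right) \left(R{\left(-88,-39 \right)} + 3242\right) + 15327\right) + 10787\right) - V = \left(\left(\left(-7912 + 1040\right) \left(\frac{1}{27 - 88 - 39} + 3242\right) + 15327\right) + 10787\right) - 1741 = \left(\left(- 6872 \left(\frac{1}{-100} + 3242\right) + 15327\right) + 10787\right) - 1741 = \left(\left(- 6872 \left(- \frac{1}{100} + 3242\right) + 15327\right) + 10787\right) - 1741 = \left(\left(\left(-6872\right) \frac{324199}{100} + 15327\right) + 10787\right) - 1741 = \left(\left(- \frac{556973882}{25} + 15327\right) + 10787\right) - 1741 = \left(- \frac{556590707}{25} + 10787\right) - 1741 = - \frac{556321032}{25} - 1741 = - \frac{556364557}{25}$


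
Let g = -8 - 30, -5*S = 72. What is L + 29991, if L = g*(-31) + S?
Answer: 155773/5 ≈ 31155.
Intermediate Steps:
S = -72/5 (S = -⅕*72 = -72/5 ≈ -14.400)
g = -38
L = 5818/5 (L = -38*(-31) - 72/5 = 1178 - 72/5 = 5818/5 ≈ 1163.6)
L + 29991 = 5818/5 + 29991 = 155773/5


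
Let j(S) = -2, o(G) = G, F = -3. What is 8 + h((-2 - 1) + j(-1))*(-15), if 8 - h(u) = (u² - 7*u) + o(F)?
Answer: 743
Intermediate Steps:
h(u) = 11 - u² + 7*u (h(u) = 8 - ((u² - 7*u) - 3) = 8 - (-3 + u² - 7*u) = 8 + (3 - u² + 7*u) = 11 - u² + 7*u)
8 + h((-2 - 1) + j(-1))*(-15) = 8 + (11 - ((-2 - 1) - 2)² + 7*((-2 - 1) - 2))*(-15) = 8 + (11 - (-3 - 2)² + 7*(-3 - 2))*(-15) = 8 + (11 - 1*(-5)² + 7*(-5))*(-15) = 8 + (11 - 1*25 - 35)*(-15) = 8 + (11 - 25 - 35)*(-15) = 8 - 49*(-15) = 8 + 735 = 743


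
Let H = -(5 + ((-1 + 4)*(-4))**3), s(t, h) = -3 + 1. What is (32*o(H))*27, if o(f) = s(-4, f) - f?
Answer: -1490400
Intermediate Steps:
s(t, h) = -2
H = 1723 (H = -(5 + (3*(-4))**3) = -(5 + (-12)**3) = -(5 - 1728) = -1*(-1723) = 1723)
o(f) = -2 - f
(32*o(H))*27 = (32*(-2 - 1*1723))*27 = (32*(-2 - 1723))*27 = (32*(-1725))*27 = -55200*27 = -1490400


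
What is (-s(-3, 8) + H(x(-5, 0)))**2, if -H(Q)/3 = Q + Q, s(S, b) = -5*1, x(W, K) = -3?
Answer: 529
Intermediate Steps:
s(S, b) = -5
H(Q) = -6*Q (H(Q) = -3*(Q + Q) = -6*Q)
(-s(-3, 8) + H(x(-5, 0)))**2 = (-1*(-5) - 6*(-3))**2 = (5 + 18)**2 = 23**2 = 529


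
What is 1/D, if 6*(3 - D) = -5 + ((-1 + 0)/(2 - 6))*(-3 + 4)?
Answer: 24/91 ≈ 0.26374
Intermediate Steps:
D = 91/24 (D = 3 - (-5 + ((-1 + 0)/(2 - 6))*(-3 + 4))/6 = 3 - (-5 - 1/(-4)*1)/6 = 3 - (-5 - 1*(-¼)*1)/6 = 3 - (-5 + (¼)*1)/6 = 3 - (-5 + ¼)/6 = 3 - ⅙*(-19/4) = 3 + 19/24 = 91/24 ≈ 3.7917)
1/D = 1/(91/24) = 24/91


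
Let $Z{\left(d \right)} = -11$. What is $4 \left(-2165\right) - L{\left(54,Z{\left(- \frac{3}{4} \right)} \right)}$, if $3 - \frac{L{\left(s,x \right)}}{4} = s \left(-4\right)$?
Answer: $-9536$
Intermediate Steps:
$L{\left(s,x \right)} = 12 + 16 s$ ($L{\left(s,x \right)} = 12 - 4 s \left(-4\right) = 12 - 4 \left(- 4 s\right) = 12 + 16 s$)
$4 \left(-2165\right) - L{\left(54,Z{\left(- \frac{3}{4} \right)} \right)} = 4 \left(-2165\right) - \left(12 + 16 \cdot 54\right) = -8660 - \left(12 + 864\right) = -8660 - 876 = -9536$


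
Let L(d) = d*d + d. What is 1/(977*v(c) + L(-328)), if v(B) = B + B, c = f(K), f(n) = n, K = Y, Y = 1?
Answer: 1/109210 ≈ 9.1567e-6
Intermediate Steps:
K = 1
L(d) = d + d**2 (L(d) = d**2 + d = d + d**2)
c = 1
v(B) = 2*B
1/(977*v(c) + L(-328)) = 1/(977*(2*1) - 328*(1 - 328)) = 1/(977*2 - 328*(-327)) = 1/(1954 + 107256) = 1/109210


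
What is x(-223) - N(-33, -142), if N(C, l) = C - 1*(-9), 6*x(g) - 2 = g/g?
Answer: 49/2 ≈ 24.500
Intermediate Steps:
x(g) = ½ (x(g) = ⅓ + (g/g)/6 = ⅓ + (⅙)*1 = ⅓ + ⅙ = ½)
N(C, l) = 9 + C (N(C, l) = C + 9 = 9 + C)
x(-223) - N(-33, -142) = ½ - (9 - 33) = ½ - 1*(-24) = ½ + 24 = 49/2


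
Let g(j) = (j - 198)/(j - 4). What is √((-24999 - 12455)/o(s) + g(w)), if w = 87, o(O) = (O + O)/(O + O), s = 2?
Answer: I*√258029819/83 ≈ 193.53*I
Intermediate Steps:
o(O) = 1 (o(O) = (2*O)/((2*O)) = (2*O)*(1/(2*O)) = 1)
g(j) = (-198 + j)/(-4 + j)
√((-24999 - 12455)/o(s) + g(w)) = √((-24999 - 12455)/1 + (-198 + 87)/(-4 + 87)) = √(-37454*1 - 111/83) = √(-37454 + (1/83)*(-111)) = √(-37454 - 111/83) = √(-3108793/83) = I*√258029819/83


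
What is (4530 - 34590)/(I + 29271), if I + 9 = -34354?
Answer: 7515/1273 ≈ 5.9034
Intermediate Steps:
I = -34363 (I = -9 - 34354 = -34363)
(4530 - 34590)/(I + 29271) = (4530 - 34590)/(-34363 + 29271) = -30060/(-5092) = -30060*(-1/5092) = 7515/1273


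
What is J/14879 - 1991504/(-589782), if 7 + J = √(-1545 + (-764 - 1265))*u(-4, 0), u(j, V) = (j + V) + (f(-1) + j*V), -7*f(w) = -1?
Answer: 14813729771/4387683189 - 27*I*√3574/104153 ≈ 3.3762 - 0.015498*I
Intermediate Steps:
f(w) = ⅐ (f(w) = -⅐*(-1) = ⅐)
u(j, V) = ⅐ + V + j + V*j (u(j, V) = (j + V) + (⅐ + j*V) = (V + j) + (⅐ + V*j) = ⅐ + V + j + V*j)
J = -7 - 27*I*√3574/7 (J = -7 + √(-1545 + (-764 - 1265))*(⅐ + 0 - 4 + 0*(-4)) = -7 + √(-1545 - 2029)*(⅐ + 0 - 4 + 0) = -7 + √(-3574)*(-27/7) = -7 + (I*√3574)*(-27/7) = -7 - 27*I*√3574/7 ≈ -7.0 - 230.59*I)
J/14879 - 1991504/(-589782) = (-7 - 27*I*√3574/7)/14879 - 1991504/(-589782) = (-7 - 27*I*√3574/7)*(1/14879) - 1991504*(-1/589782) = (-7/14879 - 27*I*√3574/104153) + 995752/294891 = 14813729771/4387683189 - 27*I*√3574/104153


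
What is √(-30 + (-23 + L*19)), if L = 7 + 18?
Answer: √422 ≈ 20.543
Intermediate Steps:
L = 25
√(-30 + (-23 + L*19)) = √(-30 + (-23 + 25*19)) = √(-30 + (-23 + 475)) = √(-30 + 452) = √422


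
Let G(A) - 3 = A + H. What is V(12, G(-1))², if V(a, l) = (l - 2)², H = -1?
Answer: 1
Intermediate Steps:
G(A) = 2 + A (G(A) = 3 + (A - 1) = 3 + (-1 + A) = 2 + A)
V(a, l) = (-2 + l)²
V(12, G(-1))² = ((-2 + (2 - 1))²)² = ((-2 + 1)²)² = ((-1)²)² = 1² = 1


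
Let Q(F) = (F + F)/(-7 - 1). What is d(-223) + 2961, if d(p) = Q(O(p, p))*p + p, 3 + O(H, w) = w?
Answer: -19723/2 ≈ -9861.5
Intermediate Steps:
O(H, w) = -3 + w
Q(F) = -F/4 (Q(F) = (2*F)/(-8) = (2*F)*(-1/8) = -F/4)
d(p) = p + p*(3/4 - p/4) (d(p) = (-(-3 + p)/4)*p + p = (3/4 - p/4)*p + p = p*(3/4 - p/4) + p = p + p*(3/4 - p/4))
d(-223) + 2961 = (1/4)*(-223)*(7 - 1*(-223)) + 2961 = (1/4)*(-223)*(7 + 223) + 2961 = (1/4)*(-223)*230 + 2961 = -25645/2 + 2961 = -19723/2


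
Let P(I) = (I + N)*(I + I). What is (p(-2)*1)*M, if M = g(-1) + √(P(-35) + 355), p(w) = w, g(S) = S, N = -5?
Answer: 2 - 2*√3155 ≈ -110.34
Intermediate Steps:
P(I) = 2*I*(-5 + I) (P(I) = (I - 5)*(I + I) = (-5 + I)*(2*I) = 2*I*(-5 + I))
M = -1 + √3155 (M = -1 + √(2*(-35)*(-5 - 35) + 355) = -1 + √(2*(-35)*(-40) + 355) = -1 + √(2800 + 355) = -1 + √3155 ≈ 55.169)
(p(-2)*1)*M = (-2*1)*(-1 + √3155) = -2*(-1 + √3155) = 2 - 2*√3155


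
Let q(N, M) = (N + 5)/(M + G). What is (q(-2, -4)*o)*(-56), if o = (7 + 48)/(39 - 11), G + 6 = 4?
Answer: 55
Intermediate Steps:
G = -2 (G = -6 + 4 = -2)
q(N, M) = (5 + N)/(-2 + M) (q(N, M) = (N + 5)/(M - 2) = (5 + N)/(-2 + M))
o = 55/28 ≈ 1.9643
(q(-2, -4)*o)*(-56) = (((5 - 2)/(-2 - 4))*(55/28))*(-56) = ((3/(-6))*(55/28))*(-56) = (-⅙*3*(55/28))*(-56) = -½*55/28*(-56) = -55/56*(-56) = 55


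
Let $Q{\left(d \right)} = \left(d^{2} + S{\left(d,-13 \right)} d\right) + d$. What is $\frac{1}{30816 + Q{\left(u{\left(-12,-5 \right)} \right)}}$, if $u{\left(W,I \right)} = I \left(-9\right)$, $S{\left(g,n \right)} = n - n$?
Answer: $\frac{1}{32886} \approx 3.0408 \cdot 10^{-5}$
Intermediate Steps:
$S{\left(g,n \right)} = 0$
$u{\left(W,I \right)} = - 9 I$
$Q{\left(d \right)} = d + d^{2}$ ($Q{\left(d \right)} = \left(d^{2} + 0 d\right) + d = \left(d^{2} + 0\right) + d = d^{2} + d = d + d^{2}$)
$\frac{1}{30816 + Q{\left(u{\left(-12,-5 \right)} \right)}} = \frac{1}{30816 + \left(-9\right) \left(-5\right) \left(1 - -45\right)} = \frac{1}{30816 + 45 \left(1 + 45\right)} = \frac{1}{30816 + 45 \cdot 46} = \frac{1}{30816 + 2070} = \frac{1}{32886}$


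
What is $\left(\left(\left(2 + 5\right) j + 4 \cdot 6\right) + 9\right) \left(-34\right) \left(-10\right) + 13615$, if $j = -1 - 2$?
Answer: $17695$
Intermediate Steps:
$j = -3$
$\left(\left(\left(2 + 5\right) j + 4 \cdot 6\right) + 9\right) \left(-34\right) \left(-10\right) + 13615 = \left(\left(\left(2 + 5\right) \left(-3\right) + 4 \cdot 6\right) + 9\right) \left(-34\right) \left(-10\right) + 13615 = \left(\left(7 \left(-3\right) + 24\right) + 9\right) \left(-34\right) \left(-10\right) + 13615 = \left(\left(-21 + 24\right) + 9\right) \left(-34\right) \left(-10\right) + 13615 = \left(3 + 9\right) \left(-34\right) \left(-10\right) + 13615 = 12 \left(-34\right) \left(-10\right) + 13615 = \left(-408\right) \left(-10\right) + 13615 = 4080 + 13615 = 17695$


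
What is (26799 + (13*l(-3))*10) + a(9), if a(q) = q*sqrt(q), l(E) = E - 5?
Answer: 25786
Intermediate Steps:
l(E) = -5 + E
a(q) = q**(3/2)
(26799 + (13*l(-3))*10) + a(9) = (26799 + (13*(-5 - 3))*10) + 9**(3/2) = (26799 + (13*(-8))*10) + 27 = (26799 - 104*10) + 27 = (26799 - 1040) + 27 = 25759 + 27 = 25786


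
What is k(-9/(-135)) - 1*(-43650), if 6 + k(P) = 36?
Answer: 43680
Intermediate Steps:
k(P) = 30 (k(P) = -6 + 36 = 30)
k(-9/(-135)) - 1*(-43650) = 30 - 1*(-43650) = 30 + 43650 = 43680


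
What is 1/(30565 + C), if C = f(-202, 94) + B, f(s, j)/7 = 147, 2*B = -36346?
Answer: 1/13421 ≈ 7.4510e-5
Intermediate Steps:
B = -18173 (B = (½)*(-36346) = -18173)
f(s, j) = 1029 (f(s, j) = 7*147 = 1029)
C = -17144 (C = 1029 - 18173 = -17144)
1/(30565 + C) = 1/(30565 - 17144) = 1/13421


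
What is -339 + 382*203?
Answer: 77207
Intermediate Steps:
-339 + 382*203 = -339 + 77546 = 77207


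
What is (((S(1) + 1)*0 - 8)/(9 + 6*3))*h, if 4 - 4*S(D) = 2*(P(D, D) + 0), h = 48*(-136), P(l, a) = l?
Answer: 17408/9 ≈ 1934.2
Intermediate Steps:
h = -6528
S(D) = 1 - D/2 (S(D) = 1 - (D + 0)/2 = 1 - D/2)
(((S(1) + 1)*0 - 8)/(9 + 6*3))*h = ((((1 - 1/2*1) + 1)*0 - 8)/(9 + 6*3))*(-6528) = ((((1 - 1/2) + 1)*0 - 8)/(9 + 18))*(-6528) = (((1/2 + 1)*0 - 8)/27)*(-6528) = (((3/2)*0 - 8)*(1/27))*(-6528) = ((0 - 8)*(1/27))*(-6528) = -8*1/27*(-6528) = -8/27*(-6528) = 17408/9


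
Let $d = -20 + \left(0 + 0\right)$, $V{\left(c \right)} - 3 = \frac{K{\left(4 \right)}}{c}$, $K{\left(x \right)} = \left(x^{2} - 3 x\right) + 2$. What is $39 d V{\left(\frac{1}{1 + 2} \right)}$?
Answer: $-16380$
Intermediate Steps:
$K{\left(x \right)} = 2 + x^{2} - 3 x$
$V{\left(c \right)} = 3 + \frac{6}{c}$ ($V{\left(c \right)} = 3 + \frac{2 + 4^{2} - 12}{c} = 3 + \frac{2 + 16 - 12}{c} = 3 + \frac{6}{c}$)
$d = -20$ ($d = -20 + 0 = -20$)
$39 d V{\left(\frac{1}{1 + 2} \right)} = 39 \left(-20\right) \left(3 + \frac{6}{\frac{1}{1 + 2}}\right) = - 780 \left(3 + \frac{6}{\frac{1}{3}}\right) = - 780 \left(3 + 6 \frac{1}{\frac{1}{3}}\right) = - 780 \left(3 + 6 \cdot 3\right) = - 780 \left(3 + 18\right) = \left(-780\right) 21 = -16380$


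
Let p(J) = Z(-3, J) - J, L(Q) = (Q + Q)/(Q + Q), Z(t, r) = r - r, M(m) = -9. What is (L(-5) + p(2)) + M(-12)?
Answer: -10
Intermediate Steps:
Z(t, r) = 0
L(Q) = 1 (L(Q) = (2*Q)/((2*Q)) = (2*Q)*(1/(2*Q)) = 1)
p(J) = -J (p(J) = 0 - J = -J)
(L(-5) + p(2)) + M(-12) = (1 - 1*2) - 9 = (1 - 2) - 9 = -1 - 9 = -10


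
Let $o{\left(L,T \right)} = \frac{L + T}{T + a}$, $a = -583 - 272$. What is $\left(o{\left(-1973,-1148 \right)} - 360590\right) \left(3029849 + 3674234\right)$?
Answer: $- \frac{4842081930363867}{2003} \approx -2.4174 \cdot 10^{12}$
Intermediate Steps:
$a = -855$
$o{\left(L,T \right)} = \frac{L + T}{-855 + T}$ ($o{\left(L,T \right)} = \frac{L + T}{T - 855} = \frac{L + T}{-855 + T}$)
$\left(o{\left(-1973,-1148 \right)} - 360590\right) \left(3029849 + 3674234\right) = \left(\frac{-1973 - 1148}{-855 - 1148} - 360590\right) \left(3029849 + 3674234\right) = \left(\frac{1}{-2003} \left(-3121\right) - 360590\right) 6704083 = \left(\left(- \frac{1}{2003}\right) \left(-3121\right) - 360590\right) 6704083 = \left(\frac{3121}{2003} - 360590\right) 6704083 = \left(- \frac{722258649}{2003}\right) 6704083 = - \frac{4842081930363867}{2003}$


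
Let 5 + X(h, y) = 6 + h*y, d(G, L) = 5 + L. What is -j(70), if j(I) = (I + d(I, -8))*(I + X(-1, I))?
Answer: -67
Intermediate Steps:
X(h, y) = 1 + h*y (X(h, y) = -5 + (6 + h*y) = 1 + h*y)
j(I) = -3 + I (j(I) = (I + (5 - 8))*(I + (1 - I)) = (I - 3)*1 = (-3 + I)*1 = -3 + I)
-j(70) = -(-3 + 70) = -1*67 = -67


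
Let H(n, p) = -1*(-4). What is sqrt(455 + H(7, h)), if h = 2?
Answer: 3*sqrt(51) ≈ 21.424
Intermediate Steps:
H(n, p) = 4
sqrt(455 + H(7, h)) = sqrt(455 + 4) = sqrt(459) = 3*sqrt(51)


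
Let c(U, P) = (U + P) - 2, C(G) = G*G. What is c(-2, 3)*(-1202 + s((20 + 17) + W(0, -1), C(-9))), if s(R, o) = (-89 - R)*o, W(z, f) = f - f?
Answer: 11408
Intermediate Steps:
W(z, f) = 0
C(G) = G²
s(R, o) = o*(-89 - R)
c(U, P) = -2 + P + U (c(U, P) = (P + U) - 2 = -2 + P + U)
c(-2, 3)*(-1202 + s((20 + 17) + W(0, -1), C(-9))) = (-2 + 3 - 2)*(-1202 - 1*(-9)²*(89 + ((20 + 17) + 0))) = -(-1202 - 1*81*(89 + (37 + 0))) = -(-1202 - 1*81*(89 + 37)) = -(-1202 - 1*81*126) = -(-1202 - 10206) = -1*(-11408) = 11408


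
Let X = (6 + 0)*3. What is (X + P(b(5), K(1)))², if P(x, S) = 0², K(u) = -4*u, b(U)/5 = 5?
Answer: 324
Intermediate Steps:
b(U) = 25 (b(U) = 5*5 = 25)
X = 18 (X = 6*3 = 18)
P(x, S) = 0
(X + P(b(5), K(1)))² = (18 + 0)² = 18² = 324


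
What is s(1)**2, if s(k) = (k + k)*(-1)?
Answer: 4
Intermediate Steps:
s(k) = -2*k (s(k) = (2*k)*(-1) = -2*k)
s(1)**2 = (-2*1)**2 = (-2)**2 = 4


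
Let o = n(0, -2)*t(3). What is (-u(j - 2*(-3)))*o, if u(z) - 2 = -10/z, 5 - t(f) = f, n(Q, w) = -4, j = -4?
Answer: -24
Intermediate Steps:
t(f) = 5 - f
o = -8 (o = -4*(5 - 1*3) = -4*(5 - 3) = -4*2 = -8)
u(z) = 2 - 10/z
(-u(j - 2*(-3)))*o = -(2 - 10/(-4 - 2*(-3)))*(-8) = -(2 - 10/(-4 + 6))*(-8) = -(2 - 10/2)*(-8) = -(2 - 10*½)*(-8) = -(2 - 5)*(-8) = -1*(-3)*(-8) = 3*(-8) = -24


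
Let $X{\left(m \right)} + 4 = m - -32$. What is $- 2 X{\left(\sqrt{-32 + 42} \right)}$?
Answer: $-56 - 2 \sqrt{10} \approx -62.325$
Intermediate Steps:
$X{\left(m \right)} = 28 + m$ ($X{\left(m \right)} = -4 + \left(m - -32\right) = -4 + \left(m + 32\right) = -4 + \left(32 + m\right) = 28 + m$)
$- 2 X{\left(\sqrt{-32 + 42} \right)} = - 2 \left(28 + \sqrt{-32 + 42}\right) = - 2 \left(28 + \sqrt{10}\right) = -56 - 2 \sqrt{10}$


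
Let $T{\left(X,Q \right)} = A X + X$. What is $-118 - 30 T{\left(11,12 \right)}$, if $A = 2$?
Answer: $-1108$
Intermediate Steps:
$T{\left(X,Q \right)} = 3 X$ ($T{\left(X,Q \right)} = 2 X + X = 3 X$)
$-118 - 30 T{\left(11,12 \right)} = -118 - 30 \cdot 3 \cdot 11 = -118 - 990 = -1108$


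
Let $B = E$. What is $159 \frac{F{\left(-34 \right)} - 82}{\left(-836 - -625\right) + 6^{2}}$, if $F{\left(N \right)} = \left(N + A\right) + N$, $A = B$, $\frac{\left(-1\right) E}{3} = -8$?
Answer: $\frac{2862}{25} \approx 114.48$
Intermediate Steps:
$E = 24$ ($E = \left(-3\right) \left(-8\right) = 24$)
$B = 24$
$A = 24$
$F{\left(N \right)} = 24 + 2 N$ ($F{\left(N \right)} = \left(N + 24\right) + N = \left(24 + N\right) + N = 24 + 2 N$)
$159 \frac{F{\left(-34 \right)} - 82}{\left(-836 - -625\right) + 6^{2}} = 159 \frac{\left(24 + 2 \left(-34\right)\right) - 82}{\left(-836 - -625\right) + 6^{2}} = 159 \frac{\left(24 - 68\right) - 82}{\left(-836 + 625\right) + 36} = 159 \frac{-44 - 82}{-211 + 36} = 159 \left(- \frac{126}{-175}\right) = 159 \left(\left(-126\right) \left(- \frac{1}{175}\right)\right) = 159 \cdot \frac{18}{25} = \frac{2862}{25}$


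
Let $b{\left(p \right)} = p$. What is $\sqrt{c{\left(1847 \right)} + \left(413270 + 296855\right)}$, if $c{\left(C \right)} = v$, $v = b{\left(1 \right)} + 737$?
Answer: $\sqrt{710863} \approx 843.13$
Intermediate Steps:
$v = 738$ ($v = 1 + 737 = 738$)
$c{\left(C \right)} = 738$
$\sqrt{c{\left(1847 \right)} + \left(413270 + 296855\right)} = \sqrt{738 + \left(413270 + 296855\right)} = \sqrt{738 + 710125} = \sqrt{710863}$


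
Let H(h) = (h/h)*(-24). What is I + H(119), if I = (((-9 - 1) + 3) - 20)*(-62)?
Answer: 1650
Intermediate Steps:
H(h) = -24 (H(h) = 1*(-24) = -24)
I = 1674 (I = ((-10 + 3) - 20)*(-62) = (-7 - 20)*(-62) = -27*(-62) = 1674)
I + H(119) = 1674 - 24 = 1650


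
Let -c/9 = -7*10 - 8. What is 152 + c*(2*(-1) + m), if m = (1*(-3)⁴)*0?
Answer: -1252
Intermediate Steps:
c = 702 (c = -9*(-7*10 - 8) = -9*(-70 - 8) = -9*(-78) = 702)
m = 0 (m = (1*81)*0 = 81*0 = 0)
152 + c*(2*(-1) + m) = 152 + 702*(2*(-1) + 0) = 152 + 702*(-2 + 0) = 152 + 702*(-2) = 152 - 1404 = -1252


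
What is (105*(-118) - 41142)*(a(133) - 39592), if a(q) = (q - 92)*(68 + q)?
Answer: 1678281732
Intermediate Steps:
a(q) = (-92 + q)*(68 + q)
(105*(-118) - 41142)*(a(133) - 39592) = (105*(-118) - 41142)*((-6256 + 133² - 24*133) - 39592) = (-12390 - 41142)*((-6256 + 17689 - 3192) - 39592) = -53532*(8241 - 39592) = -53532*(-31351) = 1678281732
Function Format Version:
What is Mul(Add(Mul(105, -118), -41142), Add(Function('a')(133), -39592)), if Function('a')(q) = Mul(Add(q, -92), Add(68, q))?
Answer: 1678281732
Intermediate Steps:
Function('a')(q) = Mul(Add(-92, q), Add(68, q))
Mul(Add(Mul(105, -118), -41142), Add(Function('a')(133), -39592)) = Mul(Add(Mul(105, -118), -41142), Add(Add(-6256, Pow(133, 2), Mul(-24, 133)), -39592)) = Mul(Add(-12390, -41142), Add(Add(-6256, 17689, -3192), -39592)) = Mul(-53532, Add(8241, -39592)) = Mul(-53532, -31351) = 1678281732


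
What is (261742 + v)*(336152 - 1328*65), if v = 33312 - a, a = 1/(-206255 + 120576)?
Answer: 574157808020904/7789 ≈ 7.3714e+10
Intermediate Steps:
a = -1/85679 (a = 1/(-85679) = -1/85679 ≈ -1.1671e-5)
v = 2854138849/85679 (v = 33312 - 1*(-1/85679) = 33312 + 1/85679 = 2854138849/85679 ≈ 33312.)
(261742 + v)*(336152 - 1328*65) = (261742 + 2854138849/85679)*(336152 - 1328*65) = 25279931667*(336152 - 86320)/85679 = (25279931667/85679)*249832 = 574157808020904/7789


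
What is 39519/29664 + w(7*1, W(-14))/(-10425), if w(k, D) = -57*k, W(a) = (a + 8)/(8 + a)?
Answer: 15697093/11453600 ≈ 1.3705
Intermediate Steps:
W(a) = 1 (W(a) = (8 + a)/(8 + a) = 1)
39519/29664 + w(7*1, W(-14))/(-10425) = 39519/29664 - 399/(-10425) = 39519*(1/29664) - 57*7*(-1/10425) = 4391/3296 - 399*(-1/10425) = 4391/3296 + 133/3475 = 15697093/11453600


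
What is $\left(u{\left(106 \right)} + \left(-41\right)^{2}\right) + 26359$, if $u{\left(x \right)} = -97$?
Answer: $27943$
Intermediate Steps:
$\left(u{\left(106 \right)} + \left(-41\right)^{2}\right) + 26359 = \left(-97 + \left(-41\right)^{2}\right) + 26359 = \left(-97 + 1681\right) + 26359 = 1584 + 26359 = 27943$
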